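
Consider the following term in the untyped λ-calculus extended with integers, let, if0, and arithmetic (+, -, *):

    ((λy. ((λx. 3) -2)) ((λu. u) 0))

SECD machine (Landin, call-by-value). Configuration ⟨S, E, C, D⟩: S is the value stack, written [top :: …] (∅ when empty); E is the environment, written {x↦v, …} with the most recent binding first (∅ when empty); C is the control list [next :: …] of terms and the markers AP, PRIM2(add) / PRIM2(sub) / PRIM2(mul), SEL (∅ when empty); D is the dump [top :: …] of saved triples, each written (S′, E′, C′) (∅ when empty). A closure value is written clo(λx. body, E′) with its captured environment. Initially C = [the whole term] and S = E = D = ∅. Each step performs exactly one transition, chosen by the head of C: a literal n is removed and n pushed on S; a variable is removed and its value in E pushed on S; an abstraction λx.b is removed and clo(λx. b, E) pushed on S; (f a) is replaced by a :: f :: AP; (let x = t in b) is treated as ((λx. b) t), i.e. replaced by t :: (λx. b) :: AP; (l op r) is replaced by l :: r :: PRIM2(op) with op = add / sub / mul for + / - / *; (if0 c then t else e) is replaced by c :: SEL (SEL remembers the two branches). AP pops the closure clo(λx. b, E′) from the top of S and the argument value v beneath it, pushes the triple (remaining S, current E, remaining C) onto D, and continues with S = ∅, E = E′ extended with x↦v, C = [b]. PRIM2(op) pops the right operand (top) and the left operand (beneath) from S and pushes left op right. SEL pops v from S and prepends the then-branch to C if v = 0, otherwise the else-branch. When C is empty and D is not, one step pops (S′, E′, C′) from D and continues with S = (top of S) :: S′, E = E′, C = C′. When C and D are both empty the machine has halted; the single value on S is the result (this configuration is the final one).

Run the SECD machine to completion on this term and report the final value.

t=0: ⟨S=∅; E=∅; C=[((λy. ((λx. 3) -2)) ((λu. u) 0))]; D=∅⟩
t=1: ⟨S=∅; E=∅; C=[((λu. u) 0) :: (λy. ((λx. 3) -2)) :: AP]; D=∅⟩
t=2: ⟨S=∅; E=∅; C=[0 :: (λu. u) :: AP :: (λy. ((λx. 3) -2)) :: AP]; D=∅⟩
t=3: ⟨S=[0]; E=∅; C=[(λu. u) :: AP :: (λy. ((λx. 3) -2)) :: AP]; D=∅⟩
t=4: ⟨S=[clo(λu. u, ∅) :: 0]; E=∅; C=[AP :: (λy. ((λx. 3) -2)) :: AP]; D=∅⟩
t=5: ⟨S=∅; E={u↦0}; C=[u]; D=[(∅, ∅, [(λy. ((λx. 3) -2)) :: AP])]⟩
t=6: ⟨S=[0]; E={u↦0}; C=∅; D=[(∅, ∅, [(λy. ((λx. 3) -2)) :: AP])]⟩
t=7: ⟨S=[0]; E=∅; C=[(λy. ((λx. 3) -2)) :: AP]; D=∅⟩
t=8: ⟨S=[clo(λy. ((λx. 3) -2), ∅) :: 0]; E=∅; C=[AP]; D=∅⟩
t=9: ⟨S=∅; E={y↦0}; C=[((λx. 3) -2)]; D=[(∅, ∅, ∅)]⟩
t=10: ⟨S=∅; E={y↦0}; C=[-2 :: (λx. 3) :: AP]; D=[(∅, ∅, ∅)]⟩
t=11: ⟨S=[-2]; E={y↦0}; C=[(λx. 3) :: AP]; D=[(∅, ∅, ∅)]⟩
t=12: ⟨S=[clo(λx. 3, {y↦0}) :: -2]; E={y↦0}; C=[AP]; D=[(∅, ∅, ∅)]⟩
t=13: ⟨S=∅; E={x↦-2, y↦0}; C=[3]; D=[(∅, {y↦0}, ∅) :: (∅, ∅, ∅)]⟩
t=14: ⟨S=[3]; E={x↦-2, y↦0}; C=∅; D=[(∅, {y↦0}, ∅) :: (∅, ∅, ∅)]⟩
t=15: ⟨S=[3]; E={y↦0}; C=∅; D=[(∅, ∅, ∅)]⟩
t=16: ⟨S=[3]; E=∅; C=∅; D=∅⟩
→ final value 3

Answer: 3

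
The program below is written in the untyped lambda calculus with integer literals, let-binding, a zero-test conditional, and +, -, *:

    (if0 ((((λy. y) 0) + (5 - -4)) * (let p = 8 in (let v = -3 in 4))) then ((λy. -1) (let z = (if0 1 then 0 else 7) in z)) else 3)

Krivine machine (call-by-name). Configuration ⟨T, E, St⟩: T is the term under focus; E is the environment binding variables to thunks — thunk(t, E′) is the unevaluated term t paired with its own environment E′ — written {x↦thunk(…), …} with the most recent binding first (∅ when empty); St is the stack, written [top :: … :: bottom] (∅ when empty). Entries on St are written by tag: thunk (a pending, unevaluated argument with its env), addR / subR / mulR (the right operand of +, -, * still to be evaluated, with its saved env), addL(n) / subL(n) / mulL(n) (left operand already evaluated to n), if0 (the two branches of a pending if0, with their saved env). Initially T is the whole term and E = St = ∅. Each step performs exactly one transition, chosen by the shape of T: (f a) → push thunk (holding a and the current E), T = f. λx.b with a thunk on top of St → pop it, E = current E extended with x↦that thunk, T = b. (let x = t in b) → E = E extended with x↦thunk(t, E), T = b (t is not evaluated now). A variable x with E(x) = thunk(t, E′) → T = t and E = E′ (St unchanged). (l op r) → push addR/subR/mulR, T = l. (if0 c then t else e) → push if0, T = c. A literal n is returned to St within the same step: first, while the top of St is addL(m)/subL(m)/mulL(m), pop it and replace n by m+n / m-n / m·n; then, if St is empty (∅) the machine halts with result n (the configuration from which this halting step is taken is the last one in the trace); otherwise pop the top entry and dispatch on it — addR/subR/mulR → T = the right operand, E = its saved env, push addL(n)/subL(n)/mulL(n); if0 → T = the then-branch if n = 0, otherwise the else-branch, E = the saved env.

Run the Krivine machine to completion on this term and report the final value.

Answer: 3

Machine steps:
[0] ⟨T=(if0 ((((λy. y) 0) + (5 - -4)) * (let p = 8 in (let v = -3 in 4))) then ((λy. -1) (let z = (if0 1 then 0 else 7) in z)) else 3); E=∅; St=∅⟩
[1] ⟨T=((((λy. y) 0) + (5 - -4)) * (let p = 8 in (let v = -3 in 4))); E=∅; St=[if0]⟩
[2] ⟨T=(((λy. y) 0) + (5 - -4)); E=∅; St=[mulR :: if0]⟩
[3] ⟨T=((λy. y) 0); E=∅; St=[addR :: mulR :: if0]⟩
[4] ⟨T=(λy. y); E=∅; St=[thunk :: addR :: mulR :: if0]⟩
[5] ⟨T=y; E={y↦thunk(0, ∅)}; St=[addR :: mulR :: if0]⟩
[6] ⟨T=0; E=∅; St=[addR :: mulR :: if0]⟩
[7] ⟨T=(5 - -4); E=∅; St=[addL(0) :: mulR :: if0]⟩
[8] ⟨T=5; E=∅; St=[subR :: addL(0) :: mulR :: if0]⟩
[9] ⟨T=-4; E=∅; St=[subL(5) :: addL(0) :: mulR :: if0]⟩
[10] ⟨T=(let p = 8 in (let v = -3 in 4)); E=∅; St=[mulL(9) :: if0]⟩
[11] ⟨T=(let v = -3 in 4); E={p↦thunk(8, ∅)}; St=[mulL(9) :: if0]⟩
[12] ⟨T=4; E={v↦thunk(-3, {p↦thunk(8, ∅)}), p↦thunk(8, ∅)}; St=[mulL(9) :: if0]⟩
[13] ⟨T=3; E=∅; St=∅⟩
→ final value 3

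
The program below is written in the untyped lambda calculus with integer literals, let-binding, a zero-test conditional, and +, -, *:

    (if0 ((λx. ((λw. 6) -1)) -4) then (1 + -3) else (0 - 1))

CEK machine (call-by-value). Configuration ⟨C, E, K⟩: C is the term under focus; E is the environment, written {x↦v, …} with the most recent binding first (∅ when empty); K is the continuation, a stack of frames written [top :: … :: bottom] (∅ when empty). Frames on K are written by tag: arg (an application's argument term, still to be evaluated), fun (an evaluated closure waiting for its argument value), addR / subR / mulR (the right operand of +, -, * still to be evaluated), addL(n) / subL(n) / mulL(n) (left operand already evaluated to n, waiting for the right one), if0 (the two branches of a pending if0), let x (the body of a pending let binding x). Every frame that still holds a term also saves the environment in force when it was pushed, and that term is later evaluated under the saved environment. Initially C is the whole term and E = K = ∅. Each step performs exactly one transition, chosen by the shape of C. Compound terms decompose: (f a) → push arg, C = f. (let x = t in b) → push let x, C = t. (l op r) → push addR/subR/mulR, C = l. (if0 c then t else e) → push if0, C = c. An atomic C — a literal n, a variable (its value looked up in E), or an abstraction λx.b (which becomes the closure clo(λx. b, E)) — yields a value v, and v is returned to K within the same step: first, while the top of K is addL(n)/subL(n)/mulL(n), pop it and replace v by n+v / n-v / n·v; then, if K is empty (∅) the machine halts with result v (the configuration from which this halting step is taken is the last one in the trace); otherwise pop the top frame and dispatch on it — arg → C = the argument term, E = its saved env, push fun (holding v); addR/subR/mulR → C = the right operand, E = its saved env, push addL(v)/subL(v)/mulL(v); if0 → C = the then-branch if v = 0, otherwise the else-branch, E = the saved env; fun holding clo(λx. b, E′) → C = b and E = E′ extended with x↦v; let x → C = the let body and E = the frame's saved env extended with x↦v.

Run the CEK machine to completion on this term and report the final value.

0. ⟨C=(if0 ((λx. ((λw. 6) -1)) -4) then (1 + -3) else (0 - 1)); E=∅; K=∅⟩
1. ⟨C=((λx. ((λw. 6) -1)) -4); E=∅; K=[if0]⟩
2. ⟨C=(λx. ((λw. 6) -1)); E=∅; K=[arg :: if0]⟩
3. ⟨C=-4; E=∅; K=[fun :: if0]⟩
4. ⟨C=((λw. 6) -1); E={x↦-4}; K=[if0]⟩
5. ⟨C=(λw. 6); E={x↦-4}; K=[arg :: if0]⟩
6. ⟨C=-1; E={x↦-4}; K=[fun :: if0]⟩
7. ⟨C=6; E={w↦-1, x↦-4}; K=[if0]⟩
8. ⟨C=(0 - 1); E=∅; K=∅⟩
9. ⟨C=0; E=∅; K=[subR]⟩
10. ⟨C=1; E=∅; K=[subL(0)]⟩
→ final value -1

Answer: -1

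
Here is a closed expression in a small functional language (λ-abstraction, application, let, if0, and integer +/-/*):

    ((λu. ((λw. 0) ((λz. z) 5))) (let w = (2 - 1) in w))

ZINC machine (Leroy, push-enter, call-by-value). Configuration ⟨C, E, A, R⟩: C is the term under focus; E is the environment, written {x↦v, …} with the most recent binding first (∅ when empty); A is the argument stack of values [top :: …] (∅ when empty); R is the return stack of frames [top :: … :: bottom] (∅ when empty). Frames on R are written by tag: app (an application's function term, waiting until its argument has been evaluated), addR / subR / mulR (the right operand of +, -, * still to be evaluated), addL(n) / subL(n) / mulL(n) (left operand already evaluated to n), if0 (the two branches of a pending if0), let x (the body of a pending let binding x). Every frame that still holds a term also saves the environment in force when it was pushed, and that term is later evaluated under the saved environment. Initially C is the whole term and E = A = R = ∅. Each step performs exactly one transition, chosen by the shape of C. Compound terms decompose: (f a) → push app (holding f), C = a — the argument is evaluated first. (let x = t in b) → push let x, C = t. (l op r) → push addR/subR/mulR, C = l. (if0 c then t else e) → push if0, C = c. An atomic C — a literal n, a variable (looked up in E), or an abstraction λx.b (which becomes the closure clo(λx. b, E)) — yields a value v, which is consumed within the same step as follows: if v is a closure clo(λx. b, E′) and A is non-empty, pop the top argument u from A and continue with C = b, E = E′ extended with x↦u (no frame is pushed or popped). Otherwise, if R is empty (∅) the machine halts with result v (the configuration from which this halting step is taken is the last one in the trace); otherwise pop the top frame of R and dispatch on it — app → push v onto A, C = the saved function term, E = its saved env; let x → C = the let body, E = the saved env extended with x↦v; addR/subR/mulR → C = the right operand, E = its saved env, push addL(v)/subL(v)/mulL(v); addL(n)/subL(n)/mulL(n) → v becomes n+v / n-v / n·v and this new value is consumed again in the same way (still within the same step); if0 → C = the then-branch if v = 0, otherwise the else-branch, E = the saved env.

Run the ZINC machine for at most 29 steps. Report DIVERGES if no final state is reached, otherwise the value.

Answer: 0

Execution trace:
0. <C=((λu. ((λw. 0) ((λz. z) 5))) (let w = (2 - 1) in w)), E=∅, A=∅, R=∅>
1. <C=(let w = (2 - 1) in w), E=∅, A=∅, R=[app]>
2. <C=(2 - 1), E=∅, A=∅, R=[let w :: app]>
3. <C=2, E=∅, A=∅, R=[subR :: let w :: app]>
4. <C=1, E=∅, A=∅, R=[subL(2) :: let w :: app]>
5. <C=w, E={w↦1}, A=∅, R=[app]>
6. <C=(λu. ((λw. 0) ((λz. z) 5))), E=∅, A=[1], R=∅>
7. <C=((λw. 0) ((λz. z) 5)), E={u↦1}, A=∅, R=∅>
8. <C=((λz. z) 5), E={u↦1}, A=∅, R=[app]>
9. <C=5, E={u↦1}, A=∅, R=[app :: app]>
10. <C=(λz. z), E={u↦1}, A=[5], R=[app]>
11. <C=z, E={z↦5, u↦1}, A=∅, R=[app]>
12. <C=(λw. 0), E={u↦1}, A=[5], R=∅>
13. <C=0, E={w↦5, u↦1}, A=∅, R=∅>
→ final value 0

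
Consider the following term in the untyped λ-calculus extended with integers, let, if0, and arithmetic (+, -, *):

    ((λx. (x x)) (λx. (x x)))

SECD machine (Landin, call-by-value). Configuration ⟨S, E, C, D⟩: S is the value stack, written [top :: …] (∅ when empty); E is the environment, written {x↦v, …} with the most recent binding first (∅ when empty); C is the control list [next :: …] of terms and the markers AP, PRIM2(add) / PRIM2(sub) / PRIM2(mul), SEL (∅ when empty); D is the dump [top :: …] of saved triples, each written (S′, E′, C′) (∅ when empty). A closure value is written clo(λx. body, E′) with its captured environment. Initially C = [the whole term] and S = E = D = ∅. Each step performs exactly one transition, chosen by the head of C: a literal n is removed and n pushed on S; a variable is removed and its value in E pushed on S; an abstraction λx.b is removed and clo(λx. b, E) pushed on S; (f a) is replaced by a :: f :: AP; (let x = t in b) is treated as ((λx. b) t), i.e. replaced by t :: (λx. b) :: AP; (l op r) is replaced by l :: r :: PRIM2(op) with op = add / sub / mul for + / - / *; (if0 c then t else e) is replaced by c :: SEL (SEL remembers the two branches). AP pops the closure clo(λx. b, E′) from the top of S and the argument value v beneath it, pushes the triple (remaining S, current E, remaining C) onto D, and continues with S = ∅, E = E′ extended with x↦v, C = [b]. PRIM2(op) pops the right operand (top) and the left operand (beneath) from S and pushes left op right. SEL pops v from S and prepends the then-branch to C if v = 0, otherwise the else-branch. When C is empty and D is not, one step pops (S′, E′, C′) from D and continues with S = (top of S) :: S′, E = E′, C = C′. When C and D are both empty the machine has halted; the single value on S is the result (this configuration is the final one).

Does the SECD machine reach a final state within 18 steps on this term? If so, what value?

[0] <S=∅, E=∅, C=[((λx. (x x)) (λx. (x x)))], D=∅>
[1] <S=∅, E=∅, C=[(λx. (x x)) :: (λx. (x x)) :: AP], D=∅>
[2] <S=[clo(λx. (x x), ∅)], E=∅, C=[(λx. (x x)) :: AP], D=∅>
[3] <S=[clo(λx. (x x), ∅) :: clo(λx. (x x), ∅)], E=∅, C=[AP], D=∅>
[4] <S=∅, E={x↦clo(λx. (x x), ∅)}, C=[(x x)], D=[(∅, ∅, ∅)]>
[5] <S=∅, E={x↦clo(λx. (x x), ∅)}, C=[x :: x :: AP], D=[(∅, ∅, ∅)]>
[6] <S=[clo(λx. (x x), ∅)], E={x↦clo(λx. (x x), ∅)}, C=[x :: AP], D=[(∅, ∅, ∅)]>
[7] <S=[clo(λx. (x x), ∅) :: clo(λx. (x x), ∅)], E={x↦clo(λx. (x x), ∅)}, C=[AP], D=[(∅, ∅, ∅)]>
[8] <S=∅, E={x↦clo(λx. (x x), ∅)}, C=[(x x)], D=[(∅, {x↦clo(λx. (x x), ∅)}, ∅) :: (∅, ∅, ∅)]>
[9] <S=∅, E={x↦clo(λx. (x x), ∅)}, C=[x :: x :: AP], D=[(∅, {x↦clo(λx. (x x), ∅)}, ∅) :: (∅, ∅, ∅)]>
[10] <S=[clo(λx. (x x), ∅)], E={x↦clo(λx. (x x), ∅)}, C=[x :: AP], D=[(∅, {x↦clo(λx. (x x), ∅)}, ∅) :: (∅, ∅, ∅)]>
[11] <S=[clo(λx. (x x), ∅) :: clo(λx. (x x), ∅)], E={x↦clo(λx. (x x), ∅)}, C=[AP], D=[(∅, {x↦clo(λx. (x x), ∅)}, ∅) :: (∅, ∅, ∅)]>
[12] <S=∅, E={x↦clo(λx. (x x), ∅)}, C=[(x x)], D=[(∅, {x↦clo(λx. (x x), ∅)}, ∅) :: (∅, {x↦clo(λx. (x x), ∅)}, ∅) :: (∅, ∅, ∅)]>
[13] <S=∅, E={x↦clo(λx. (x x), ∅)}, C=[x :: x :: AP], D=[(∅, {x↦clo(λx. (x x), ∅)}, ∅) :: (∅, {x↦clo(λx. (x x), ∅)}, ∅) :: (∅, ∅, ∅)]>
[14] <S=[clo(λx. (x x), ∅)], E={x↦clo(λx. (x x), ∅)}, C=[x :: AP], D=[(∅, {x↦clo(λx. (x x), ∅)}, ∅) :: (∅, {x↦clo(λx. (x x), ∅)}, ∅) :: (∅, ∅, ∅)]>
[15] <S=[clo(λx. (x x), ∅) :: clo(λx. (x x), ∅)], E={x↦clo(λx. (x x), ∅)}, C=[AP], D=[(∅, {x↦clo(λx. (x x), ∅)}, ∅) :: (∅, {x↦clo(λx. (x x), ∅)}, ∅) :: (∅, ∅, ∅)]>
[16] <S=∅, E={x↦clo(λx. (x x), ∅)}, C=[(x x)], D=[(∅, {x↦clo(λx. (x x), ∅)}, ∅) :: (∅, {x↦clo(λx. (x x), ∅)}, ∅) :: (∅, {x↦clo(λx. (x x), ∅)}, ∅) :: (∅, ∅, ∅)]>
[17] <S=∅, E={x↦clo(λx. (x x), ∅)}, C=[x :: x :: AP], D=[(∅, {x↦clo(λx. (x x), ∅)}, ∅) :: (∅, {x↦clo(λx. (x x), ∅)}, ∅) :: (∅, {x↦clo(λx. (x x), ∅)}, ∅) :: (∅, ∅, ∅)]>
[18] <S=[clo(λx. (x x), ∅)], E={x↦clo(λx. (x x), ∅)}, C=[x :: AP], D=[(∅, {x↦clo(λx. (x x), ∅)}, ∅) :: (∅, {x↦clo(λx. (x x), ∅)}, ∅) :: (∅, {x↦clo(λx. (x x), ∅)}, ∅) :: (∅, ∅, ∅)]>
→ 18 transitions taken and the configuration is still not final: no result within 18 steps

Answer: DIVERGES (no final state within 18 steps)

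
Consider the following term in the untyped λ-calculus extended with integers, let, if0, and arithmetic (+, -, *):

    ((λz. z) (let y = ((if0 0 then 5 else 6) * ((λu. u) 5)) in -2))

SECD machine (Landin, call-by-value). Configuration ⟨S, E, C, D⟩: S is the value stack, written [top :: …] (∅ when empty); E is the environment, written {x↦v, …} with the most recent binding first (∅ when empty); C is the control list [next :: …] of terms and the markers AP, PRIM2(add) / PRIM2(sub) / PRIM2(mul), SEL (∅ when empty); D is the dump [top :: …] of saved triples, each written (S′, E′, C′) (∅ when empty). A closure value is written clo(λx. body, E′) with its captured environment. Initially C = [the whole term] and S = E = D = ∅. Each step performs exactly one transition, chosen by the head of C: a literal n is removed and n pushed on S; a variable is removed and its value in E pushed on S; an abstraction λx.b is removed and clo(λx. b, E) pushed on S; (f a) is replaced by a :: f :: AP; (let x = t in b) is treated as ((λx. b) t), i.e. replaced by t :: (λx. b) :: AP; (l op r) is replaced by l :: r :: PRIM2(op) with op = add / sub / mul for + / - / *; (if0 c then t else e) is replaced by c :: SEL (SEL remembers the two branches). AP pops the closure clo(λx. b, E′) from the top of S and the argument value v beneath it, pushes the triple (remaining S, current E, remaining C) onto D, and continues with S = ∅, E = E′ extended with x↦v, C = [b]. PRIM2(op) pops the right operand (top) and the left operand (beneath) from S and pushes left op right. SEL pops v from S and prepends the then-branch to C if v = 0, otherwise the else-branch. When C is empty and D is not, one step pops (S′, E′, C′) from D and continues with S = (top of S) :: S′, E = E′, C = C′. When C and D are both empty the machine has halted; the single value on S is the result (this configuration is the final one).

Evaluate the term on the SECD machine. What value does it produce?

t=0: [S=∅ | E=∅ | C=[((λz. z) (let y = ((if0 0 then 5 else 6) * ((λu. u) 5)) in -2))] | D=∅]
t=1: [S=∅ | E=∅ | C=[(let y = ((if0 0 then 5 else 6) * ((λu. u) 5)) in -2) :: (λz. z) :: AP] | D=∅]
t=2: [S=∅ | E=∅ | C=[((if0 0 then 5 else 6) * ((λu. u) 5)) :: (λy. -2) :: AP :: (λz. z) :: AP] | D=∅]
t=3: [S=∅ | E=∅ | C=[(if0 0 then 5 else 6) :: ((λu. u) 5) :: PRIM2(mul) :: (λy. -2) :: AP :: (λz. z) :: AP] | D=∅]
t=4: [S=∅ | E=∅ | C=[0 :: SEL :: ((λu. u) 5) :: PRIM2(mul) :: (λy. -2) :: AP :: (λz. z) :: AP] | D=∅]
t=5: [S=[0] | E=∅ | C=[SEL :: ((λu. u) 5) :: PRIM2(mul) :: (λy. -2) :: AP :: (λz. z) :: AP] | D=∅]
t=6: [S=∅ | E=∅ | C=[5 :: ((λu. u) 5) :: PRIM2(mul) :: (λy. -2) :: AP :: (λz. z) :: AP] | D=∅]
t=7: [S=[5] | E=∅ | C=[((λu. u) 5) :: PRIM2(mul) :: (λy. -2) :: AP :: (λz. z) :: AP] | D=∅]
t=8: [S=[5] | E=∅ | C=[5 :: (λu. u) :: AP :: PRIM2(mul) :: (λy. -2) :: AP :: (λz. z) :: AP] | D=∅]
t=9: [S=[5 :: 5] | E=∅ | C=[(λu. u) :: AP :: PRIM2(mul) :: (λy. -2) :: AP :: (λz. z) :: AP] | D=∅]
t=10: [S=[clo(λu. u, ∅) :: 5 :: 5] | E=∅ | C=[AP :: PRIM2(mul) :: (λy. -2) :: AP :: (λz. z) :: AP] | D=∅]
t=11: [S=∅ | E={u↦5} | C=[u] | D=[([5], ∅, [PRIM2(mul) :: (λy. -2) :: AP :: (λz. z) :: AP])]]
t=12: [S=[5] | E={u↦5} | C=∅ | D=[([5], ∅, [PRIM2(mul) :: (λy. -2) :: AP :: (λz. z) :: AP])]]
t=13: [S=[5 :: 5] | E=∅ | C=[PRIM2(mul) :: (λy. -2) :: AP :: (λz. z) :: AP] | D=∅]
t=14: [S=[25] | E=∅ | C=[(λy. -2) :: AP :: (λz. z) :: AP] | D=∅]
t=15: [S=[clo(λy. -2, ∅) :: 25] | E=∅ | C=[AP :: (λz. z) :: AP] | D=∅]
t=16: [S=∅ | E={y↦25} | C=[-2] | D=[(∅, ∅, [(λz. z) :: AP])]]
t=17: [S=[-2] | E={y↦25} | C=∅ | D=[(∅, ∅, [(λz. z) :: AP])]]
t=18: [S=[-2] | E=∅ | C=[(λz. z) :: AP] | D=∅]
t=19: [S=[clo(λz. z, ∅) :: -2] | E=∅ | C=[AP] | D=∅]
t=20: [S=∅ | E={z↦-2} | C=[z] | D=[(∅, ∅, ∅)]]
t=21: [S=[-2] | E={z↦-2} | C=∅ | D=[(∅, ∅, ∅)]]
t=22: [S=[-2] | E=∅ | C=∅ | D=∅]
→ final value -2

Answer: -2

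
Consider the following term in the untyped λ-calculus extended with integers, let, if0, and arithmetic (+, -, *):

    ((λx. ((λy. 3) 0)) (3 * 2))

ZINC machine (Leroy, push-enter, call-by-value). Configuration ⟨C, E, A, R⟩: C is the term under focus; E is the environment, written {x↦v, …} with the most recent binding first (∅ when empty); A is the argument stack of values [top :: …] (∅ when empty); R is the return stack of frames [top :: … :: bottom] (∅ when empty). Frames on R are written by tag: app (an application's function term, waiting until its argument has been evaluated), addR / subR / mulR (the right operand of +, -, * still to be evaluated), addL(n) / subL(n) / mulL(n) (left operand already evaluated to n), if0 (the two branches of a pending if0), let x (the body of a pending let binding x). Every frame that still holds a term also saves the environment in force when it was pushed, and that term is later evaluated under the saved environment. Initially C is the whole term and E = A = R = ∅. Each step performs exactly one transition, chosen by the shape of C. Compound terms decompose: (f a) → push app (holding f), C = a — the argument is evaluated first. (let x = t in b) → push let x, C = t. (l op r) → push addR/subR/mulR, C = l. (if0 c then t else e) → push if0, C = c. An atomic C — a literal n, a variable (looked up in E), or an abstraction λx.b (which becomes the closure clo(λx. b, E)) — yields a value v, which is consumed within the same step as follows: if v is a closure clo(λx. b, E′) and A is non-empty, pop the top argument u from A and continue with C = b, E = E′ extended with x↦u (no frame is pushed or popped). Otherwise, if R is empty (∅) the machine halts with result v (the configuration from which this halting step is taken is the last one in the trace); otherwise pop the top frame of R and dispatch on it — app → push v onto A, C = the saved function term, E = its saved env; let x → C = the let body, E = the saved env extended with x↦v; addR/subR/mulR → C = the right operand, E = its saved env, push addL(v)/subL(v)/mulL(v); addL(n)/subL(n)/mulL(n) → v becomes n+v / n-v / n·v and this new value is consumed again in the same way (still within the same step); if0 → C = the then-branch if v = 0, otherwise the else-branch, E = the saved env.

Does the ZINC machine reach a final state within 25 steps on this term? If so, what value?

0. <C=((λx. ((λy. 3) 0)) (3 * 2)), E=∅, A=∅, R=∅>
1. <C=(3 * 2), E=∅, A=∅, R=[app]>
2. <C=3, E=∅, A=∅, R=[mulR :: app]>
3. <C=2, E=∅, A=∅, R=[mulL(3) :: app]>
4. <C=(λx. ((λy. 3) 0)), E=∅, A=[6], R=∅>
5. <C=((λy. 3) 0), E={x↦6}, A=∅, R=∅>
6. <C=0, E={x↦6}, A=∅, R=[app]>
7. <C=(λy. 3), E={x↦6}, A=[0], R=∅>
8. <C=3, E={y↦0, x↦6}, A=∅, R=∅>
→ final value 3

Answer: 3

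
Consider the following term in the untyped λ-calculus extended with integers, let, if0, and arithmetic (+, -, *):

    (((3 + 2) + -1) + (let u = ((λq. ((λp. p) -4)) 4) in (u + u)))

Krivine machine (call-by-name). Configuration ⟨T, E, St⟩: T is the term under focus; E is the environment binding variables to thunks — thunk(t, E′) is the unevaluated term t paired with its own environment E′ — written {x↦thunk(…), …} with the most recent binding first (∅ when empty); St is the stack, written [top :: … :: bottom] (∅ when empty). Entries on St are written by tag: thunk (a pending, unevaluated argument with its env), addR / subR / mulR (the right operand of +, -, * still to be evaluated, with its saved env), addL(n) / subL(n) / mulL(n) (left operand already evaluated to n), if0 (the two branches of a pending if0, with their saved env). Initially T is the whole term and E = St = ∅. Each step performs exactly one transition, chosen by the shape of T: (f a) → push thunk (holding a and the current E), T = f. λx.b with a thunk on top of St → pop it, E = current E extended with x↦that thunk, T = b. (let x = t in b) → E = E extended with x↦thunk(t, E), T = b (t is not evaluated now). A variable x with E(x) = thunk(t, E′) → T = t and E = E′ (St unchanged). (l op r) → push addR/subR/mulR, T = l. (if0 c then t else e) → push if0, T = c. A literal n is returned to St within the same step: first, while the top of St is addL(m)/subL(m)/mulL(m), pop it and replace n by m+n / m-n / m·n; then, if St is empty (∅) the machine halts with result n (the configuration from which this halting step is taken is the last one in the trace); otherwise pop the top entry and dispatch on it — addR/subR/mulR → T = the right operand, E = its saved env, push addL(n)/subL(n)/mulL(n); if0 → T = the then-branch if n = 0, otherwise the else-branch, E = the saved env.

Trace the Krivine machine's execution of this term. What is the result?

0. [T=(((3 + 2) + -1) + (let u = ((λq. ((λp. p) -4)) 4) in (u + u))) | E=∅ | St=∅]
1. [T=((3 + 2) + -1) | E=∅ | St=[addR]]
2. [T=(3 + 2) | E=∅ | St=[addR :: addR]]
3. [T=3 | E=∅ | St=[addR :: addR :: addR]]
4. [T=2 | E=∅ | St=[addL(3) :: addR :: addR]]
5. [T=-1 | E=∅ | St=[addL(5) :: addR]]
6. [T=(let u = ((λq. ((λp. p) -4)) 4) in (u + u)) | E=∅ | St=[addL(4)]]
7. [T=(u + u) | E={u↦thunk(((λq. ((λp. p) -4)) 4), ∅)} | St=[addL(4)]]
8. [T=u | E={u↦thunk(((λq. ((λp. p) -4)) 4), ∅)} | St=[addR :: addL(4)]]
9. [T=((λq. ((λp. p) -4)) 4) | E=∅ | St=[addR :: addL(4)]]
10. [T=(λq. ((λp. p) -4)) | E=∅ | St=[thunk :: addR :: addL(4)]]
11. [T=((λp. p) -4) | E={q↦thunk(4, ∅)} | St=[addR :: addL(4)]]
12. [T=(λp. p) | E={q↦thunk(4, ∅)} | St=[thunk :: addR :: addL(4)]]
13. [T=p | E={p↦thunk(-4, {q↦thunk(4, ∅)}), q↦thunk(4, ∅)} | St=[addR :: addL(4)]]
14. [T=-4 | E={q↦thunk(4, ∅)} | St=[addR :: addL(4)]]
15. [T=u | E={u↦thunk(((λq. ((λp. p) -4)) 4), ∅)} | St=[addL(-4) :: addL(4)]]
16. [T=((λq. ((λp. p) -4)) 4) | E=∅ | St=[addL(-4) :: addL(4)]]
17. [T=(λq. ((λp. p) -4)) | E=∅ | St=[thunk :: addL(-4) :: addL(4)]]
18. [T=((λp. p) -4) | E={q↦thunk(4, ∅)} | St=[addL(-4) :: addL(4)]]
19. [T=(λp. p) | E={q↦thunk(4, ∅)} | St=[thunk :: addL(-4) :: addL(4)]]
20. [T=p | E={p↦thunk(-4, {q↦thunk(4, ∅)}), q↦thunk(4, ∅)} | St=[addL(-4) :: addL(4)]]
21. [T=-4 | E={q↦thunk(4, ∅)} | St=[addL(-4) :: addL(4)]]
→ final value -4

Answer: -4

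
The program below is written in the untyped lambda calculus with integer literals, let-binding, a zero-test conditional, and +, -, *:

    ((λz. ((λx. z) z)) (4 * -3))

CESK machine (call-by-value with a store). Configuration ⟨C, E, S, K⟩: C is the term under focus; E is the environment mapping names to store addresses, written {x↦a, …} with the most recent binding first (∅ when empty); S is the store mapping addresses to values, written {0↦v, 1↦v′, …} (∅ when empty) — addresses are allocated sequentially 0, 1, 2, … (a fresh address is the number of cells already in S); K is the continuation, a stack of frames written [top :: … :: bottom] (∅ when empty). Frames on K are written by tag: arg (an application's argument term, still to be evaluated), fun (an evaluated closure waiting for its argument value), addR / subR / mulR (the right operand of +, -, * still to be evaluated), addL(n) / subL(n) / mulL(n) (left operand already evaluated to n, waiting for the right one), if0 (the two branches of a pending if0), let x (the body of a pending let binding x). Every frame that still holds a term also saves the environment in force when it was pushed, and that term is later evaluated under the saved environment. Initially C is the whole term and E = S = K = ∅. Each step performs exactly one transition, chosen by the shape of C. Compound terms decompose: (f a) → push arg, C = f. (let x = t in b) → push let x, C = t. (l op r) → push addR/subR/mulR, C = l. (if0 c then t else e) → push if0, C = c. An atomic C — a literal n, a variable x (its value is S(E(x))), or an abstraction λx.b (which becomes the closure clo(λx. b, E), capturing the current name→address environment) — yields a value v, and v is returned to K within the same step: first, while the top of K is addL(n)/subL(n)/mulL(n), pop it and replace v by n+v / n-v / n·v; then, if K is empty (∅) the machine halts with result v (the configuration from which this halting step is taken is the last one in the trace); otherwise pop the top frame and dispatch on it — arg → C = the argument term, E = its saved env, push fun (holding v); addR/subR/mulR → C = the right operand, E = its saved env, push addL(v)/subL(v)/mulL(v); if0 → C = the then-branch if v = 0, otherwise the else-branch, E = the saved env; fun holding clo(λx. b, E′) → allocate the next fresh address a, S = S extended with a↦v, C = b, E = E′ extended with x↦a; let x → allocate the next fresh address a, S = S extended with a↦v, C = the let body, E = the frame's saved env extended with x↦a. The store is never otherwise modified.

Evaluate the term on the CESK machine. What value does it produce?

t=0: ⟨C=((λz. ((λx. z) z)) (4 * -3)); E=∅; S=∅; K=∅⟩
t=1: ⟨C=(λz. ((λx. z) z)); E=∅; S=∅; K=[arg]⟩
t=2: ⟨C=(4 * -3); E=∅; S=∅; K=[fun]⟩
t=3: ⟨C=4; E=∅; S=∅; K=[mulR :: fun]⟩
t=4: ⟨C=-3; E=∅; S=∅; K=[mulL(4) :: fun]⟩
t=5: ⟨C=((λx. z) z); E={z↦0}; S={0↦-12}; K=∅⟩
t=6: ⟨C=(λx. z); E={z↦0}; S={0↦-12}; K=[arg]⟩
t=7: ⟨C=z; E={z↦0}; S={0↦-12}; K=[fun]⟩
t=8: ⟨C=z; E={x↦1, z↦0}; S={0↦-12, 1↦-12}; K=∅⟩
→ final value -12

Answer: -12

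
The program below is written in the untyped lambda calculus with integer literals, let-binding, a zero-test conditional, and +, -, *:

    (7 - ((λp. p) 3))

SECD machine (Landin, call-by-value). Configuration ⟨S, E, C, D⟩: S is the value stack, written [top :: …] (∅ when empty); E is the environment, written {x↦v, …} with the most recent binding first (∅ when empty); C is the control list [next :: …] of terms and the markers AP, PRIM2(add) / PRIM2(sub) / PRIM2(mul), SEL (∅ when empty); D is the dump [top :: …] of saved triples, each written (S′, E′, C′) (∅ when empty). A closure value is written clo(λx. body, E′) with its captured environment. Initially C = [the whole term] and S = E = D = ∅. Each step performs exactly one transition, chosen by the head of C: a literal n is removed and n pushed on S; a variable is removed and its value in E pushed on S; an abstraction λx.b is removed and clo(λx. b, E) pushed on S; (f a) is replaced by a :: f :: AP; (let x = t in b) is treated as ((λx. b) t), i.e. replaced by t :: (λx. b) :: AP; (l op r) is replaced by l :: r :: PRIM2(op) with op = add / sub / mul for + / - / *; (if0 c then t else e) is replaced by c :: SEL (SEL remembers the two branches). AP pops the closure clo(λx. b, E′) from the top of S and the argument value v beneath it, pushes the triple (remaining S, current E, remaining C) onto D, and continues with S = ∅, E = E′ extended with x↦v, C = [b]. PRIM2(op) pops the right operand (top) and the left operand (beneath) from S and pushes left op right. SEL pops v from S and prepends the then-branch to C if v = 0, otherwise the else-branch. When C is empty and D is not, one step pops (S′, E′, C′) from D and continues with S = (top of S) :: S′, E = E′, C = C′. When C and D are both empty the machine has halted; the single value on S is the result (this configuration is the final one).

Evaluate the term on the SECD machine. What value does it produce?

Answer: 4

Machine steps:
[0] ⟨S=∅; E=∅; C=[(7 - ((λp. p) 3))]; D=∅⟩
[1] ⟨S=∅; E=∅; C=[7 :: ((λp. p) 3) :: PRIM2(sub)]; D=∅⟩
[2] ⟨S=[7]; E=∅; C=[((λp. p) 3) :: PRIM2(sub)]; D=∅⟩
[3] ⟨S=[7]; E=∅; C=[3 :: (λp. p) :: AP :: PRIM2(sub)]; D=∅⟩
[4] ⟨S=[3 :: 7]; E=∅; C=[(λp. p) :: AP :: PRIM2(sub)]; D=∅⟩
[5] ⟨S=[clo(λp. p, ∅) :: 3 :: 7]; E=∅; C=[AP :: PRIM2(sub)]; D=∅⟩
[6] ⟨S=∅; E={p↦3}; C=[p]; D=[([7], ∅, [PRIM2(sub)])]⟩
[7] ⟨S=[3]; E={p↦3}; C=∅; D=[([7], ∅, [PRIM2(sub)])]⟩
[8] ⟨S=[3 :: 7]; E=∅; C=[PRIM2(sub)]; D=∅⟩
[9] ⟨S=[4]; E=∅; C=∅; D=∅⟩
→ final value 4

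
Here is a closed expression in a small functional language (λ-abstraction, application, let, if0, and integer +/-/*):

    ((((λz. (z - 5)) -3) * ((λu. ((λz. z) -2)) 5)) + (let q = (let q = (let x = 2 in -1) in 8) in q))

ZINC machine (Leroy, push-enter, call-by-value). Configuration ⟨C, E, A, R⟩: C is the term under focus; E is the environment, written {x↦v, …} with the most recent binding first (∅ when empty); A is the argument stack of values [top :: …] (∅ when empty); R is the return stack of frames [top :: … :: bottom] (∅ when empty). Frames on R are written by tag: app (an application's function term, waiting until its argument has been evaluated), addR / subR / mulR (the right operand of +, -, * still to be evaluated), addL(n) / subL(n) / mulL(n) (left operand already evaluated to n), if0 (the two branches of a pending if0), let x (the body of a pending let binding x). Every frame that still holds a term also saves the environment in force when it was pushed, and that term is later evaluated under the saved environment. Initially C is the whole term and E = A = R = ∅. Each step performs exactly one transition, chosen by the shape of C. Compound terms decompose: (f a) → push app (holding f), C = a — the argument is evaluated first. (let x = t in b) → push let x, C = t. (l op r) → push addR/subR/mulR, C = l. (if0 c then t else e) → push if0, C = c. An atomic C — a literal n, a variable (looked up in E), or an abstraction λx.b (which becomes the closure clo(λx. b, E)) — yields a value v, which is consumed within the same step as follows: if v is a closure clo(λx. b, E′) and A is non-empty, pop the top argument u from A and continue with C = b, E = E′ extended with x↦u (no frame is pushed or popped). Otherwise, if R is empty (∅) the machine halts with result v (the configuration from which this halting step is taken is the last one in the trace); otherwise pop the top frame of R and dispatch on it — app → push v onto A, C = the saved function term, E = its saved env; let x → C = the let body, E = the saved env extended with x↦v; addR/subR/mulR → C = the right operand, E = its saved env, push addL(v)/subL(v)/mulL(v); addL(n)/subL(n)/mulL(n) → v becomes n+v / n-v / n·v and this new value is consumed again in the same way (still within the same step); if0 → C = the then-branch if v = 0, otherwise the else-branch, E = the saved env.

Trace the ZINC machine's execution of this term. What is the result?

step 0: ⟨C=((((λz. (z - 5)) -3) * ((λu. ((λz. z) -2)) 5)) + (let q = (let q = (let x = 2 in -1) in 8) in q)); E=∅; A=∅; R=∅⟩
step 1: ⟨C=(((λz. (z - 5)) -3) * ((λu. ((λz. z) -2)) 5)); E=∅; A=∅; R=[addR]⟩
step 2: ⟨C=((λz. (z - 5)) -3); E=∅; A=∅; R=[mulR :: addR]⟩
step 3: ⟨C=-3; E=∅; A=∅; R=[app :: mulR :: addR]⟩
step 4: ⟨C=(λz. (z - 5)); E=∅; A=[-3]; R=[mulR :: addR]⟩
step 5: ⟨C=(z - 5); E={z↦-3}; A=∅; R=[mulR :: addR]⟩
step 6: ⟨C=z; E={z↦-3}; A=∅; R=[subR :: mulR :: addR]⟩
step 7: ⟨C=5; E={z↦-3}; A=∅; R=[subL(-3) :: mulR :: addR]⟩
step 8: ⟨C=((λu. ((λz. z) -2)) 5); E=∅; A=∅; R=[mulL(-8) :: addR]⟩
step 9: ⟨C=5; E=∅; A=∅; R=[app :: mulL(-8) :: addR]⟩
step 10: ⟨C=(λu. ((λz. z) -2)); E=∅; A=[5]; R=[mulL(-8) :: addR]⟩
step 11: ⟨C=((λz. z) -2); E={u↦5}; A=∅; R=[mulL(-8) :: addR]⟩
step 12: ⟨C=-2; E={u↦5}; A=∅; R=[app :: mulL(-8) :: addR]⟩
step 13: ⟨C=(λz. z); E={u↦5}; A=[-2]; R=[mulL(-8) :: addR]⟩
step 14: ⟨C=z; E={z↦-2, u↦5}; A=∅; R=[mulL(-8) :: addR]⟩
step 15: ⟨C=(let q = (let q = (let x = 2 in -1) in 8) in q); E=∅; A=∅; R=[addL(16)]⟩
step 16: ⟨C=(let q = (let x = 2 in -1) in 8); E=∅; A=∅; R=[let q :: addL(16)]⟩
step 17: ⟨C=(let x = 2 in -1); E=∅; A=∅; R=[let q :: let q :: addL(16)]⟩
step 18: ⟨C=2; E=∅; A=∅; R=[let x :: let q :: let q :: addL(16)]⟩
step 19: ⟨C=-1; E={x↦2}; A=∅; R=[let q :: let q :: addL(16)]⟩
step 20: ⟨C=8; E={q↦-1}; A=∅; R=[let q :: addL(16)]⟩
step 21: ⟨C=q; E={q↦8}; A=∅; R=[addL(16)]⟩
→ final value 24

Answer: 24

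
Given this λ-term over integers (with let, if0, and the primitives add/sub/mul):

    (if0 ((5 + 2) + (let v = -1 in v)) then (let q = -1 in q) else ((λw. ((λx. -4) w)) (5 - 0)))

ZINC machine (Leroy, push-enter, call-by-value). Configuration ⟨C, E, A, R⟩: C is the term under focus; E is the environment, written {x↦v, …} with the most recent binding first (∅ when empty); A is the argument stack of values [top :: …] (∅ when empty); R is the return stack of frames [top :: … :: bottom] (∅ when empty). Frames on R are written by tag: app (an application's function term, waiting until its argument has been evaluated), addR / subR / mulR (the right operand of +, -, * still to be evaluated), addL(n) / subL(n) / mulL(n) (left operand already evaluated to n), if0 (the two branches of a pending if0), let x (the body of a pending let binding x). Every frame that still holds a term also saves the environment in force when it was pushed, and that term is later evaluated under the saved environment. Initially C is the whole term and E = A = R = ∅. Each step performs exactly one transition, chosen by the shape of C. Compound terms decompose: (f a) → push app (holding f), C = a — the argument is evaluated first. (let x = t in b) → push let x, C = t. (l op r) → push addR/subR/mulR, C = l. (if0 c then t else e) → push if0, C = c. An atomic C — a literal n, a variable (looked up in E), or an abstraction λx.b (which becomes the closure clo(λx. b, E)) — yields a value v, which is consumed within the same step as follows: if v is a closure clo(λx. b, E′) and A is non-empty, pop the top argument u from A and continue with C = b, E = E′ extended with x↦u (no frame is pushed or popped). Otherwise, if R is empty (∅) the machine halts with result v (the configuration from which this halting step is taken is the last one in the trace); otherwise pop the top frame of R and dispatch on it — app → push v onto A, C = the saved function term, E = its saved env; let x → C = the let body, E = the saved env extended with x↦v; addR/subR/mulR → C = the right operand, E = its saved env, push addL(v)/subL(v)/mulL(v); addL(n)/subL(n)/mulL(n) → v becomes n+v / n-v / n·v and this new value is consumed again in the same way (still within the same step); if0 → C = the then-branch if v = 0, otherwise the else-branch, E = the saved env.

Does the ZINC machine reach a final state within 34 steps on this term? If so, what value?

Answer: -4

Execution trace:
[0] [C=(if0 ((5 + 2) + (let v = -1 in v)) then (let q = -1 in q) else ((λw. ((λx. -4) w)) (5 - 0))) | E=∅ | A=∅ | R=∅]
[1] [C=((5 + 2) + (let v = -1 in v)) | E=∅ | A=∅ | R=[if0]]
[2] [C=(5 + 2) | E=∅ | A=∅ | R=[addR :: if0]]
[3] [C=5 | E=∅ | A=∅ | R=[addR :: addR :: if0]]
[4] [C=2 | E=∅ | A=∅ | R=[addL(5) :: addR :: if0]]
[5] [C=(let v = -1 in v) | E=∅ | A=∅ | R=[addL(7) :: if0]]
[6] [C=-1 | E=∅ | A=∅ | R=[let v :: addL(7) :: if0]]
[7] [C=v | E={v↦-1} | A=∅ | R=[addL(7) :: if0]]
[8] [C=((λw. ((λx. -4) w)) (5 - 0)) | E=∅ | A=∅ | R=∅]
[9] [C=(5 - 0) | E=∅ | A=∅ | R=[app]]
[10] [C=5 | E=∅ | A=∅ | R=[subR :: app]]
[11] [C=0 | E=∅ | A=∅ | R=[subL(5) :: app]]
[12] [C=(λw. ((λx. -4) w)) | E=∅ | A=[5] | R=∅]
[13] [C=((λx. -4) w) | E={w↦5} | A=∅ | R=∅]
[14] [C=w | E={w↦5} | A=∅ | R=[app]]
[15] [C=(λx. -4) | E={w↦5} | A=[5] | R=∅]
[16] [C=-4 | E={x↦5, w↦5} | A=∅ | R=∅]
→ final value -4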